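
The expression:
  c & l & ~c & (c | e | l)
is never true.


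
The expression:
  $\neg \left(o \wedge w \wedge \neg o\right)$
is always true.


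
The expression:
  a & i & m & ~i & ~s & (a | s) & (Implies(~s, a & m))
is never true.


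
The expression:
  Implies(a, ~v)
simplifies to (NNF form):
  ~a | ~v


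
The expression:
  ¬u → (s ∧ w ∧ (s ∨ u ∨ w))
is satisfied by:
  {u: True, s: True, w: True}
  {u: True, s: True, w: False}
  {u: True, w: True, s: False}
  {u: True, w: False, s: False}
  {s: True, w: True, u: False}


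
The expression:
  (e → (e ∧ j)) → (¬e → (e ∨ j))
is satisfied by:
  {e: True, j: True}
  {e: True, j: False}
  {j: True, e: False}


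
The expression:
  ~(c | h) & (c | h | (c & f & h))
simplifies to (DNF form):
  False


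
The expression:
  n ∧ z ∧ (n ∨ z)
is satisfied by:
  {z: True, n: True}


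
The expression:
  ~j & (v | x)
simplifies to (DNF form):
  (v & ~j) | (x & ~j)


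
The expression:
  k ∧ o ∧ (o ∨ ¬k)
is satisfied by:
  {o: True, k: True}


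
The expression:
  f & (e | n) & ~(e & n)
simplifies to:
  f & (e | n) & (~e | ~n)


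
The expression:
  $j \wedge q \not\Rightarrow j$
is never true.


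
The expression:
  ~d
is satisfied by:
  {d: False}


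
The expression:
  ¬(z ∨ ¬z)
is never true.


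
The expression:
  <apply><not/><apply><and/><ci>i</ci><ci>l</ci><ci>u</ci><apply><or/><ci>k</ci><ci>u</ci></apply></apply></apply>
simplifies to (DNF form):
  <apply><or/><apply><not/><ci>i</ci></apply><apply><not/><ci>l</ci></apply><apply><not/><ci>u</ci></apply></apply>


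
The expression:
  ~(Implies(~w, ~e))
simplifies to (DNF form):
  e & ~w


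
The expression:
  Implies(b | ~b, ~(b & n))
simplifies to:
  ~b | ~n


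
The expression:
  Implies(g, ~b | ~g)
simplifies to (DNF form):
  ~b | ~g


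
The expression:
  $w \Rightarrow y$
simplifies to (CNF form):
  $y \vee \neg w$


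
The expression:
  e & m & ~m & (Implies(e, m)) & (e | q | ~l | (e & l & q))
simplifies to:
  False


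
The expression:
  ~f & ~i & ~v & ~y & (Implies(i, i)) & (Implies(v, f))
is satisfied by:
  {v: False, f: False, i: False, y: False}


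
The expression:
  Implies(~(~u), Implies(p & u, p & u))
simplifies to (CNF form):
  True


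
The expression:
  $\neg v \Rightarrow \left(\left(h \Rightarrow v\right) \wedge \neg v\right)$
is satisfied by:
  {v: True, h: False}
  {h: False, v: False}
  {h: True, v: True}


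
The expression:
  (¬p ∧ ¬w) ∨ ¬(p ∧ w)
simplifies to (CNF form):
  ¬p ∨ ¬w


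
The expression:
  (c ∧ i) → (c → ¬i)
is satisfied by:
  {c: False, i: False}
  {i: True, c: False}
  {c: True, i: False}


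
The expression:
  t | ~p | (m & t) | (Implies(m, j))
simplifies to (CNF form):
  j | t | ~m | ~p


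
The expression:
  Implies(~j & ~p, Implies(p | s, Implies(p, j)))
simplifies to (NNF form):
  True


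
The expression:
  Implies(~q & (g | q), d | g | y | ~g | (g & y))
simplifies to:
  True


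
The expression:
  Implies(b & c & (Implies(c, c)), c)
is always true.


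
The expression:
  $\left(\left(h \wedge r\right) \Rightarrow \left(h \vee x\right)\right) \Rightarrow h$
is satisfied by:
  {h: True}


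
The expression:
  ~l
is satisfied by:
  {l: False}


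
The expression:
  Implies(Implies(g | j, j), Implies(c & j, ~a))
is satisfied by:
  {c: False, a: False, j: False}
  {j: True, c: False, a: False}
  {a: True, c: False, j: False}
  {j: True, a: True, c: False}
  {c: True, j: False, a: False}
  {j: True, c: True, a: False}
  {a: True, c: True, j: False}


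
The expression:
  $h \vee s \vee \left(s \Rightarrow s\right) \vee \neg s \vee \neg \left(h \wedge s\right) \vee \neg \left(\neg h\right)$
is always true.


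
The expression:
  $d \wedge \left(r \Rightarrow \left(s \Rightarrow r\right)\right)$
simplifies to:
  $d$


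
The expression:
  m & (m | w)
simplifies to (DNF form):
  m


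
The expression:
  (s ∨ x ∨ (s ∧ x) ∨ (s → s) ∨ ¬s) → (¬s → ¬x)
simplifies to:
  s ∨ ¬x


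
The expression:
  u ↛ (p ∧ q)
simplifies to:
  u ∧ (¬p ∨ ¬q)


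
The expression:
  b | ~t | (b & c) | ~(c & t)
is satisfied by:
  {b: True, c: False, t: False}
  {c: False, t: False, b: False}
  {b: True, t: True, c: False}
  {t: True, c: False, b: False}
  {b: True, c: True, t: False}
  {c: True, b: False, t: False}
  {b: True, t: True, c: True}


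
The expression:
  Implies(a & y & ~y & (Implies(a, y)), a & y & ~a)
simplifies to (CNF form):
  True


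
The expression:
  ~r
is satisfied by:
  {r: False}


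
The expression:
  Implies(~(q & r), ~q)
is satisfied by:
  {r: True, q: False}
  {q: False, r: False}
  {q: True, r: True}


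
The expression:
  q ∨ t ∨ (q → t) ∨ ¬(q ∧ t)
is always true.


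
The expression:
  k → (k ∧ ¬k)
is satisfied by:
  {k: False}


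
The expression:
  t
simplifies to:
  t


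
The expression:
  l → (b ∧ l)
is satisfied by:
  {b: True, l: False}
  {l: False, b: False}
  {l: True, b: True}


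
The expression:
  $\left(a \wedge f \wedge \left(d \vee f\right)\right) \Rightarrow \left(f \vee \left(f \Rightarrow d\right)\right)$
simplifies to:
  $\text{True}$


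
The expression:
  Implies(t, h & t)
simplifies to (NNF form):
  h | ~t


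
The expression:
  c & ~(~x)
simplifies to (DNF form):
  c & x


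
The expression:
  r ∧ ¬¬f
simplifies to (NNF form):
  f ∧ r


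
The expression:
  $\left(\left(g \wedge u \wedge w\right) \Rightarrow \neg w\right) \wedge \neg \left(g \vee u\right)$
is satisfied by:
  {g: False, u: False}


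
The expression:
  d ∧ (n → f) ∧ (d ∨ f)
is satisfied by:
  {f: True, d: True, n: False}
  {d: True, n: False, f: False}
  {n: True, f: True, d: True}


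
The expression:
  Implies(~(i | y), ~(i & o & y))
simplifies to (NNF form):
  True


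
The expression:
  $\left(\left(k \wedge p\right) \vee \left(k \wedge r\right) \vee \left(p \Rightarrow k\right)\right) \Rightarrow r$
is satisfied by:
  {r: True, p: True, k: False}
  {r: True, k: False, p: False}
  {r: True, p: True, k: True}
  {r: True, k: True, p: False}
  {p: True, k: False, r: False}


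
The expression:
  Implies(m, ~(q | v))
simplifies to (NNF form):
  ~m | (~q & ~v)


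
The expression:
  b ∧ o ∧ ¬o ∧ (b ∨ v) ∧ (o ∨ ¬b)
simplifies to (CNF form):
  False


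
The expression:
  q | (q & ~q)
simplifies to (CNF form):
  q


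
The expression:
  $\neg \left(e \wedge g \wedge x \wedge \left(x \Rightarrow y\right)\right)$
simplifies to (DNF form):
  $\neg e \vee \neg g \vee \neg x \vee \neg y$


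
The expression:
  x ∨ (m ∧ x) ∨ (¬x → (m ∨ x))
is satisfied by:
  {x: True, m: True}
  {x: True, m: False}
  {m: True, x: False}


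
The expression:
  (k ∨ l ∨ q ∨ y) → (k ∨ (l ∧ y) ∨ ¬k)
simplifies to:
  True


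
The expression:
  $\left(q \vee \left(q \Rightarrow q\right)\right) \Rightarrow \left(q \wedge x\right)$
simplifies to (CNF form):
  $q \wedge x$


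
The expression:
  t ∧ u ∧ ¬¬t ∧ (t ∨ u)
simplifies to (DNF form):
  t ∧ u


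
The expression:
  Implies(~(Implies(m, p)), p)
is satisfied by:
  {p: True, m: False}
  {m: False, p: False}
  {m: True, p: True}


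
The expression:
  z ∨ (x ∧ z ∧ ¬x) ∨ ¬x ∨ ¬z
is always true.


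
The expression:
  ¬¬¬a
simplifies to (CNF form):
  ¬a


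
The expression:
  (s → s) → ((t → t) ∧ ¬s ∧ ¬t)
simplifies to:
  ¬s ∧ ¬t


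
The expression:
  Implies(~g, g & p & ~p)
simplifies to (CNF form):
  g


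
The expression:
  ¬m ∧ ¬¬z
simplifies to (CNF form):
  z ∧ ¬m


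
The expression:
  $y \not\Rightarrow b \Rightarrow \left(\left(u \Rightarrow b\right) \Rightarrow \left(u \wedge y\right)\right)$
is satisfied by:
  {b: True, u: True, y: False}
  {b: True, u: False, y: False}
  {u: True, b: False, y: False}
  {b: False, u: False, y: False}
  {b: True, y: True, u: True}
  {b: True, y: True, u: False}
  {y: True, u: True, b: False}


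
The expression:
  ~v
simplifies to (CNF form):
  ~v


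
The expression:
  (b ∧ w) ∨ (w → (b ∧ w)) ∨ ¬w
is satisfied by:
  {b: True, w: False}
  {w: False, b: False}
  {w: True, b: True}


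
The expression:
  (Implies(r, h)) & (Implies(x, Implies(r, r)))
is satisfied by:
  {h: True, r: False}
  {r: False, h: False}
  {r: True, h: True}


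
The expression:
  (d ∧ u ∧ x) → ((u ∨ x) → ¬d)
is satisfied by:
  {u: False, d: False, x: False}
  {x: True, u: False, d: False}
  {d: True, u: False, x: False}
  {x: True, d: True, u: False}
  {u: True, x: False, d: False}
  {x: True, u: True, d: False}
  {d: True, u: True, x: False}


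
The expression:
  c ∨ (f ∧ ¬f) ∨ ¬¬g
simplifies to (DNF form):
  c ∨ g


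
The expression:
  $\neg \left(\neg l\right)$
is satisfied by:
  {l: True}


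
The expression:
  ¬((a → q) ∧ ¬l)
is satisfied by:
  {l: True, a: True, q: False}
  {l: True, a: False, q: False}
  {q: True, l: True, a: True}
  {q: True, l: True, a: False}
  {a: True, q: False, l: False}


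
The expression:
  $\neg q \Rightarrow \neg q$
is always true.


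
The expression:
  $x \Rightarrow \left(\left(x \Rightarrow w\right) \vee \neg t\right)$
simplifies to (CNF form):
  $w \vee \neg t \vee \neg x$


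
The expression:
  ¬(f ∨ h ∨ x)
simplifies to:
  ¬f ∧ ¬h ∧ ¬x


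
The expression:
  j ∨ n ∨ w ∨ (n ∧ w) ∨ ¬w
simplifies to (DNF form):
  True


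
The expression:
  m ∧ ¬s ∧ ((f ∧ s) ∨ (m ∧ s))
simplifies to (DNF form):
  False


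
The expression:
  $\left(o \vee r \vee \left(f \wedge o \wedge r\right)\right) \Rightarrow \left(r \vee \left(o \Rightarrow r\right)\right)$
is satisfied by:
  {r: True, o: False}
  {o: False, r: False}
  {o: True, r: True}


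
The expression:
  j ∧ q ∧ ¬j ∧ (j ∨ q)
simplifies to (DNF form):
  False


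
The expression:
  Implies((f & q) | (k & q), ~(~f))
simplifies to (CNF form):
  f | ~k | ~q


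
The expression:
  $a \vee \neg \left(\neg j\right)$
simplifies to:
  $a \vee j$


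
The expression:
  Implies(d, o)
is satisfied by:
  {o: True, d: False}
  {d: False, o: False}
  {d: True, o: True}


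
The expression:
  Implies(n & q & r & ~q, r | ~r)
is always true.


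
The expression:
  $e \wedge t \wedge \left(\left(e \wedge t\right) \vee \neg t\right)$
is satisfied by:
  {t: True, e: True}


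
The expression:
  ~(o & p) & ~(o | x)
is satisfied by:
  {x: False, o: False}


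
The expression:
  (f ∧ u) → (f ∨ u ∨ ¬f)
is always true.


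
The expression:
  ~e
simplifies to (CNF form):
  ~e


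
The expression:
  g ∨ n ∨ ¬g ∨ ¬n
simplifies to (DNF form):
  True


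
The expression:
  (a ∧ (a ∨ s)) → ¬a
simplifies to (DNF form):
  ¬a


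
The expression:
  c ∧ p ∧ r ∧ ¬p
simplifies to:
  False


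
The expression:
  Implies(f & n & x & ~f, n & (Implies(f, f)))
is always true.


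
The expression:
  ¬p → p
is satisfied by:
  {p: True}


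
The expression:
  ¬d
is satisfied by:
  {d: False}


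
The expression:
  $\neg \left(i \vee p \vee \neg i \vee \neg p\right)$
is never true.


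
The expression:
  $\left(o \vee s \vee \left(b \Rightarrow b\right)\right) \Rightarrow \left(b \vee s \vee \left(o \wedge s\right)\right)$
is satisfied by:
  {b: True, s: True}
  {b: True, s: False}
  {s: True, b: False}


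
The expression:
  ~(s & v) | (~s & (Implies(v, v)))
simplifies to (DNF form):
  ~s | ~v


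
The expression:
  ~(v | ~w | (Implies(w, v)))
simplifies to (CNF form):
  w & ~v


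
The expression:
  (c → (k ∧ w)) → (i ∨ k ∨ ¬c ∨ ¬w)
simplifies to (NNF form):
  True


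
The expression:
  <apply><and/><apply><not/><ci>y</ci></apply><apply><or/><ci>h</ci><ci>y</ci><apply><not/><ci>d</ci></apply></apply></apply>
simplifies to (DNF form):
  <apply><or/><apply><and/><ci>h</ci><apply><not/><ci>y</ci></apply></apply><apply><and/><apply><not/><ci>d</ci></apply><apply><not/><ci>y</ci></apply></apply></apply>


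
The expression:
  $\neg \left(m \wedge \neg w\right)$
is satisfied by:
  {w: True, m: False}
  {m: False, w: False}
  {m: True, w: True}


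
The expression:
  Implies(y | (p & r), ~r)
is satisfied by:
  {p: False, r: False, y: False}
  {y: True, p: False, r: False}
  {p: True, y: False, r: False}
  {y: True, p: True, r: False}
  {r: True, y: False, p: False}


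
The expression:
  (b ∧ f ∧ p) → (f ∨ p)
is always true.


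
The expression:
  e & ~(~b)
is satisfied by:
  {e: True, b: True}


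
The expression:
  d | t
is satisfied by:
  {d: True, t: True}
  {d: True, t: False}
  {t: True, d: False}


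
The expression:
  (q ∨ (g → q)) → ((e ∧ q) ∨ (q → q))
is always true.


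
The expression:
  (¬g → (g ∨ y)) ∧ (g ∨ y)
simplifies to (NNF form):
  g ∨ y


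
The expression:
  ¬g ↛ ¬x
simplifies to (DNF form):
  x ∧ ¬g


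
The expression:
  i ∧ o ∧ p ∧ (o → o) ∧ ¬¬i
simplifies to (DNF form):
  i ∧ o ∧ p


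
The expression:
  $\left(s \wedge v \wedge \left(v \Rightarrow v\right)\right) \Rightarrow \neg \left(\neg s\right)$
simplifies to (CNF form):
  $\text{True}$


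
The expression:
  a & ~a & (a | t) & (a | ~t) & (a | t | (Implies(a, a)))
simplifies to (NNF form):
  False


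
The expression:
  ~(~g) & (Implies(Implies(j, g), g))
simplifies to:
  g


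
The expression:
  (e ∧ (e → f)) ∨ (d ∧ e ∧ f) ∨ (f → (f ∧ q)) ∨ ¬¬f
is always true.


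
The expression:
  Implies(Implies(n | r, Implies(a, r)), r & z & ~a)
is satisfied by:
  {r: True, z: True, n: True, a: False}
  {r: True, z: True, n: False, a: False}
  {a: True, z: True, n: True, r: False}
  {a: True, n: True, z: False, r: False}


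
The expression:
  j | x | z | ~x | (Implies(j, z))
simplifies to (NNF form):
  True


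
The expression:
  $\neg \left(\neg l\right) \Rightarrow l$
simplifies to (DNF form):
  $\text{True}$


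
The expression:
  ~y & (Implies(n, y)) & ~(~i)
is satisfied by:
  {i: True, n: False, y: False}


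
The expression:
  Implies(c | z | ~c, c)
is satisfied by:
  {c: True}


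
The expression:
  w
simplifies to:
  w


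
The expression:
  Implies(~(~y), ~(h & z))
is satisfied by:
  {h: False, z: False, y: False}
  {y: True, h: False, z: False}
  {z: True, h: False, y: False}
  {y: True, z: True, h: False}
  {h: True, y: False, z: False}
  {y: True, h: True, z: False}
  {z: True, h: True, y: False}


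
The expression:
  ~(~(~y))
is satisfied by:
  {y: False}


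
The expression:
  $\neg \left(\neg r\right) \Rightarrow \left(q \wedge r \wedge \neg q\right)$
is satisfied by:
  {r: False}


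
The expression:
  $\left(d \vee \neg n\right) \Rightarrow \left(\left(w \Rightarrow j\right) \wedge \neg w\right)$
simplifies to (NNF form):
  $\left(n \wedge \neg d\right) \vee \neg w$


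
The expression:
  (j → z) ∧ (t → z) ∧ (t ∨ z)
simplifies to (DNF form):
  z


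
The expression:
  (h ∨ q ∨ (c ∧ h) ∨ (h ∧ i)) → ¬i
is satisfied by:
  {q: False, i: False, h: False}
  {h: True, q: False, i: False}
  {q: True, h: False, i: False}
  {h: True, q: True, i: False}
  {i: True, h: False, q: False}


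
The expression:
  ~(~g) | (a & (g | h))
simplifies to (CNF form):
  (a | g) & (g | h)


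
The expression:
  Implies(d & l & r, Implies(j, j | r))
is always true.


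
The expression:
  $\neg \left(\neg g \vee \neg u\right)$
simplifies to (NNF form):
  $g \wedge u$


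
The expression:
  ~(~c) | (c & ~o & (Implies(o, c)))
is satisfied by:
  {c: True}


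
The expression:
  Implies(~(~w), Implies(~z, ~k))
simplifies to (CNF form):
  z | ~k | ~w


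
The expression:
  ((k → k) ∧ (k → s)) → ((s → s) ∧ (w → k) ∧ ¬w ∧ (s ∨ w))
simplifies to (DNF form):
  (k ∧ ¬s) ∨ (s ∧ ¬w)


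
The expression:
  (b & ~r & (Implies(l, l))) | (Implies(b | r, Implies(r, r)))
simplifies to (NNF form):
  True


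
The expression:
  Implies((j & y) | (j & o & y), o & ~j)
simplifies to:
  ~j | ~y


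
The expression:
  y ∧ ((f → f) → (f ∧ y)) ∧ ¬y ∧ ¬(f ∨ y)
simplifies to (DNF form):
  False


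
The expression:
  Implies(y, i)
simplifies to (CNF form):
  i | ~y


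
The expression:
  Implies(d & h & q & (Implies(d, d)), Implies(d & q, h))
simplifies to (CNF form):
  True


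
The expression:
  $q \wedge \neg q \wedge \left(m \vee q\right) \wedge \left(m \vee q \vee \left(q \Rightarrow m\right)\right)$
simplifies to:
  $\text{False}$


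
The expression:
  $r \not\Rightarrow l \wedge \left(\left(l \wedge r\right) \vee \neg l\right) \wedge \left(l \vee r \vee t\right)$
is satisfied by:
  {r: True, l: False}


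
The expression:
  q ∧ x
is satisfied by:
  {x: True, q: True}


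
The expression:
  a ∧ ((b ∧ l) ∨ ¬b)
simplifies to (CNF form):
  a ∧ (l ∨ ¬b)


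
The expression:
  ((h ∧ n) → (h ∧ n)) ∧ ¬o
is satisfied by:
  {o: False}


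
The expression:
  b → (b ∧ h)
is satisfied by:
  {h: True, b: False}
  {b: False, h: False}
  {b: True, h: True}


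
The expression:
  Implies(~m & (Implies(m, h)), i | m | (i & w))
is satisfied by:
  {i: True, m: True}
  {i: True, m: False}
  {m: True, i: False}


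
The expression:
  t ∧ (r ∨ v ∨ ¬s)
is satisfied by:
  {t: True, r: True, v: True, s: False}
  {t: True, r: True, s: False, v: False}
  {t: True, v: True, s: False, r: False}
  {t: True, s: False, v: False, r: False}
  {t: True, r: True, s: True, v: True}
  {t: True, r: True, s: True, v: False}
  {t: True, s: True, v: True, r: False}


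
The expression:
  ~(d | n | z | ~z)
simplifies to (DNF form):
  False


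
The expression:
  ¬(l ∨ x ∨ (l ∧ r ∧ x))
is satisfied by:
  {x: False, l: False}


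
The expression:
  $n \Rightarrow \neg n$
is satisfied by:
  {n: False}


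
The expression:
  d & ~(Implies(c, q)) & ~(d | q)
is never true.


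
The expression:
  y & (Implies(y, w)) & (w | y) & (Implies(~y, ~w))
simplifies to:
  w & y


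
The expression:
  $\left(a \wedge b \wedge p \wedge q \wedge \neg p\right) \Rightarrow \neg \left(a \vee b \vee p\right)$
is always true.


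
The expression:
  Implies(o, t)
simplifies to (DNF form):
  t | ~o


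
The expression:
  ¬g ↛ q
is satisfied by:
  {q: True, g: False}
  {g: False, q: False}
  {g: True, q: True}


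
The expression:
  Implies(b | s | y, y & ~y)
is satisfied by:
  {b: False, y: False, s: False}


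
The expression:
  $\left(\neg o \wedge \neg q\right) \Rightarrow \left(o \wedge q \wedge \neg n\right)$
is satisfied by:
  {q: True, o: True}
  {q: True, o: False}
  {o: True, q: False}


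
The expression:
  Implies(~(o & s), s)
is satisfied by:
  {s: True}


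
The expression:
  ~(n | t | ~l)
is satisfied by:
  {l: True, t: False, n: False}


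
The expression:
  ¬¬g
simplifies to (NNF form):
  g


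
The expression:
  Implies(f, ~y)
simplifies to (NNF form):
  ~f | ~y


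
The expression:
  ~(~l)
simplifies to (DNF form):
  l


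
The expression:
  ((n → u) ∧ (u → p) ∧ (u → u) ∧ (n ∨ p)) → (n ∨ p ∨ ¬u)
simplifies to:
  True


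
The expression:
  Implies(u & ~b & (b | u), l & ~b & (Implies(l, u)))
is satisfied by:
  {b: True, l: True, u: False}
  {b: True, u: False, l: False}
  {l: True, u: False, b: False}
  {l: False, u: False, b: False}
  {b: True, l: True, u: True}
  {b: True, u: True, l: False}
  {l: True, u: True, b: False}


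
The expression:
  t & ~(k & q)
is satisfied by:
  {t: True, k: False, q: False}
  {t: True, q: True, k: False}
  {t: True, k: True, q: False}


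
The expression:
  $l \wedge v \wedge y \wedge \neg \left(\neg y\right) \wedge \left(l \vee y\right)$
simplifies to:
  $l \wedge v \wedge y$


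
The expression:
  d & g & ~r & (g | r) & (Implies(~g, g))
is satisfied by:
  {d: True, g: True, r: False}


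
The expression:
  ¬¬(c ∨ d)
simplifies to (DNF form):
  c ∨ d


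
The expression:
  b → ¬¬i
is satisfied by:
  {i: True, b: False}
  {b: False, i: False}
  {b: True, i: True}


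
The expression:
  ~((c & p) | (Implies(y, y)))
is never true.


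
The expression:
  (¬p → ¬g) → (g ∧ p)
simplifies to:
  g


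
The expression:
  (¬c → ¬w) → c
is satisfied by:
  {c: True, w: True}
  {c: True, w: False}
  {w: True, c: False}


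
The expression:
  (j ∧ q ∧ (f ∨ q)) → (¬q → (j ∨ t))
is always true.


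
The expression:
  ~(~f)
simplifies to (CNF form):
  f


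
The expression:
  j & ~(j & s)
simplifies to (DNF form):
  j & ~s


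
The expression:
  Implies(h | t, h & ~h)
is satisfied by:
  {h: False, t: False}


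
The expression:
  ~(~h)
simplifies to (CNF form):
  h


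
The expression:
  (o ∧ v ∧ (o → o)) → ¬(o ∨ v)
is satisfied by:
  {v: False, o: False}
  {o: True, v: False}
  {v: True, o: False}


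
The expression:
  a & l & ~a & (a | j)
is never true.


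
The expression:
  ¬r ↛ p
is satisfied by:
  {p: True, r: False}
  {r: False, p: False}
  {r: True, p: True}


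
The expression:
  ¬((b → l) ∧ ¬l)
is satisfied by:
  {b: True, l: True}
  {b: True, l: False}
  {l: True, b: False}


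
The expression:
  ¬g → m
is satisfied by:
  {m: True, g: True}
  {m: True, g: False}
  {g: True, m: False}


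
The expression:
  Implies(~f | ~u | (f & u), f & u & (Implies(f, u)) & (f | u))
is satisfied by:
  {u: True, f: True}


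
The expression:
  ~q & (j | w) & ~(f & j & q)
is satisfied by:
  {w: True, j: True, q: False}
  {w: True, j: False, q: False}
  {j: True, w: False, q: False}


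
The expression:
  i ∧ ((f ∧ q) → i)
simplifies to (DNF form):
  i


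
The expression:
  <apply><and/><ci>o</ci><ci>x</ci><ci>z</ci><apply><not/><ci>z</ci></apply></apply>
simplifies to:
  <false/>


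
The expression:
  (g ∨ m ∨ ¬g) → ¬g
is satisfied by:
  {g: False}


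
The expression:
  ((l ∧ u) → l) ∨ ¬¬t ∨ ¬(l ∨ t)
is always true.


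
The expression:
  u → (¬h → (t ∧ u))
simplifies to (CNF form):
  h ∨ t ∨ ¬u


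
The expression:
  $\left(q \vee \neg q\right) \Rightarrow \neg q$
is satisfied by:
  {q: False}


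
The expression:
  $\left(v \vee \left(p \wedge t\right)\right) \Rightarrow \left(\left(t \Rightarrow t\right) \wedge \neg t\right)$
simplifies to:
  $\left(\neg p \wedge \neg v\right) \vee \neg t$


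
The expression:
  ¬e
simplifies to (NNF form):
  ¬e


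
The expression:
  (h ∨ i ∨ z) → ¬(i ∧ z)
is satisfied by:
  {z: False, i: False}
  {i: True, z: False}
  {z: True, i: False}


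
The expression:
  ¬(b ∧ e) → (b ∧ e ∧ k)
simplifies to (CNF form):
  b ∧ e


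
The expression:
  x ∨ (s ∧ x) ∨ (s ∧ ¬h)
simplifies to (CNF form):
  (s ∨ x) ∧ (x ∨ ¬h)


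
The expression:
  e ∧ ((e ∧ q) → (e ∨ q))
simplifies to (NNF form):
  e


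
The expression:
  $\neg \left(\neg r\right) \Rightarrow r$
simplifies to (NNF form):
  $\text{True}$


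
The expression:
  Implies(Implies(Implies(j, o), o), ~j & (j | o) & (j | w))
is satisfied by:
  {w: True, j: False, o: False}
  {w: False, j: False, o: False}
  {o: True, w: True, j: False}


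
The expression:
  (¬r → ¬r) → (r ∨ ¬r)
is always true.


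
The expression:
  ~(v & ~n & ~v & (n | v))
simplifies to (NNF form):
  True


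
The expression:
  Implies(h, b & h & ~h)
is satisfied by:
  {h: False}


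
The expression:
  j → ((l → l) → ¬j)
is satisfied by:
  {j: False}


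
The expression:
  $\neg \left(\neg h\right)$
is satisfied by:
  {h: True}


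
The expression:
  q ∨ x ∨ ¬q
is always true.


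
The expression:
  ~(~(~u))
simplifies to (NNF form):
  ~u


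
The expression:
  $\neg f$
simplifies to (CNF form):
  $\neg f$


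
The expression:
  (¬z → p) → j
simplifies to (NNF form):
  j ∨ (¬p ∧ ¬z)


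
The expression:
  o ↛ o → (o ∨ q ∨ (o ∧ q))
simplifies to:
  True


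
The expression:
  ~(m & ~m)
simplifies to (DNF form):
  True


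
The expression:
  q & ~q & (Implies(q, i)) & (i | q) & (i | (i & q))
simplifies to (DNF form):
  False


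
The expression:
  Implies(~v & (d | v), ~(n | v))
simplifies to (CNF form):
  v | ~d | ~n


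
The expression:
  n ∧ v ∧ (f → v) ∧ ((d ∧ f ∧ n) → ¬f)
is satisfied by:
  {n: True, v: True, d: False, f: False}
  {f: True, n: True, v: True, d: False}
  {d: True, n: True, v: True, f: False}


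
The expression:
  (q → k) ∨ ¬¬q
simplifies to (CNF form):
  True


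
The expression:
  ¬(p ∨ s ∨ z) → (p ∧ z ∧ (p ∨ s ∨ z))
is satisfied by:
  {p: True, z: True, s: True}
  {p: True, z: True, s: False}
  {p: True, s: True, z: False}
  {p: True, s: False, z: False}
  {z: True, s: True, p: False}
  {z: True, s: False, p: False}
  {s: True, z: False, p: False}


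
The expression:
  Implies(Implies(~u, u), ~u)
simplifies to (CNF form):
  ~u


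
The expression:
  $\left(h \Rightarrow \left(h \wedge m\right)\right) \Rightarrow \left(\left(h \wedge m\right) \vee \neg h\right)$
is always true.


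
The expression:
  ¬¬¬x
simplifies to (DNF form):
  ¬x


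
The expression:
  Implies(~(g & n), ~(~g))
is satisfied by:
  {g: True}


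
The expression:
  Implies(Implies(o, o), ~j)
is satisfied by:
  {j: False}


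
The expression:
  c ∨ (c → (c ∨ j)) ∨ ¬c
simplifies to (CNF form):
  True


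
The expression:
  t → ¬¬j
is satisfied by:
  {j: True, t: False}
  {t: False, j: False}
  {t: True, j: True}


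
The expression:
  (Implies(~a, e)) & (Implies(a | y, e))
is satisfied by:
  {e: True}


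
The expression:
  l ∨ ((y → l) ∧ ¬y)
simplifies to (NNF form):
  l ∨ ¬y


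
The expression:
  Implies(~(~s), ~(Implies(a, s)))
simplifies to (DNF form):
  ~s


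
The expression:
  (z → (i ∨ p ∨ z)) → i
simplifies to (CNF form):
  i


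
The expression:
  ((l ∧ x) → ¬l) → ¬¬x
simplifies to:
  x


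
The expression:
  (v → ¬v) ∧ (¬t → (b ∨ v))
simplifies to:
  ¬v ∧ (b ∨ t)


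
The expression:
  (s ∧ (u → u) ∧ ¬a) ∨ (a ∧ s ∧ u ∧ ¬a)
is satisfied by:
  {s: True, a: False}


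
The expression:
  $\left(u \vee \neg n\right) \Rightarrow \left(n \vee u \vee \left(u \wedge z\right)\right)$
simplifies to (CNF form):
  $n \vee u$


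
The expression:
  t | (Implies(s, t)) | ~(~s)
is always true.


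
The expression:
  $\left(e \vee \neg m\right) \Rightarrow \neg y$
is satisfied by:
  {m: True, e: False, y: False}
  {e: False, y: False, m: False}
  {m: True, e: True, y: False}
  {e: True, m: False, y: False}
  {y: True, m: True, e: False}


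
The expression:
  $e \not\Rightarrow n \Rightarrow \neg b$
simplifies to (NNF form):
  $n \vee \neg b \vee \neg e$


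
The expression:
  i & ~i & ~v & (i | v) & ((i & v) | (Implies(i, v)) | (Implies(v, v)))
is never true.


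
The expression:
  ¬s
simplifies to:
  ¬s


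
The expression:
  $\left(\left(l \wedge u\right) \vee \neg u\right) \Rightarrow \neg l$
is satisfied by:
  {l: False}


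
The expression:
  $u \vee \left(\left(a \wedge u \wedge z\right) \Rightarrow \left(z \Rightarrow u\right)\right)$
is always true.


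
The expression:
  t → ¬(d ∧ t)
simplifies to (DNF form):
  ¬d ∨ ¬t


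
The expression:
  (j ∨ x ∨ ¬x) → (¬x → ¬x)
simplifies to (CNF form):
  True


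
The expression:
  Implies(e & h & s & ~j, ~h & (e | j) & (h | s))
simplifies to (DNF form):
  j | ~e | ~h | ~s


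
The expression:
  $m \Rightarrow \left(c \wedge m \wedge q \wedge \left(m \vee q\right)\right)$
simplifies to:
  $\left(c \wedge q\right) \vee \neg m$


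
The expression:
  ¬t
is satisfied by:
  {t: False}


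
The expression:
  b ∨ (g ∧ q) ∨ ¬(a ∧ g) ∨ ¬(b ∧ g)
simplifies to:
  True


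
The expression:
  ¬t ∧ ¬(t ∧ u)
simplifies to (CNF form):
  ¬t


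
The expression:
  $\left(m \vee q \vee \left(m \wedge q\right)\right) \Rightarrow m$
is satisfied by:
  {m: True, q: False}
  {q: False, m: False}
  {q: True, m: True}


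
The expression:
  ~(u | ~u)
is never true.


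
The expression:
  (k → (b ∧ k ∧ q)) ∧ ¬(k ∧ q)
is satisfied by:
  {k: False}


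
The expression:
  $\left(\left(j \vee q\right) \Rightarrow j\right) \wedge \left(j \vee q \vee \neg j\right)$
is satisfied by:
  {j: True, q: False}
  {q: False, j: False}
  {q: True, j: True}


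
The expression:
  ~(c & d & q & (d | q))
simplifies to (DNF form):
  ~c | ~d | ~q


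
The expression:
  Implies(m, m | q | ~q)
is always true.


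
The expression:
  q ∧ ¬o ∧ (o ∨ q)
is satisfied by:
  {q: True, o: False}


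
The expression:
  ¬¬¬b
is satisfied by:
  {b: False}


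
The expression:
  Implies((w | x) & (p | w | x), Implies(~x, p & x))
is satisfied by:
  {x: True, w: False}
  {w: False, x: False}
  {w: True, x: True}


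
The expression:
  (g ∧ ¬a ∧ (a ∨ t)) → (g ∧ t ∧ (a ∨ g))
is always true.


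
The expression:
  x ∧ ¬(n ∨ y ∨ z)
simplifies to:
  x ∧ ¬n ∧ ¬y ∧ ¬z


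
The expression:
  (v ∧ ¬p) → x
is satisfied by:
  {x: True, p: True, v: False}
  {x: True, v: False, p: False}
  {p: True, v: False, x: False}
  {p: False, v: False, x: False}
  {x: True, p: True, v: True}
  {x: True, v: True, p: False}
  {p: True, v: True, x: False}


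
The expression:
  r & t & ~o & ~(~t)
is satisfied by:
  {t: True, r: True, o: False}


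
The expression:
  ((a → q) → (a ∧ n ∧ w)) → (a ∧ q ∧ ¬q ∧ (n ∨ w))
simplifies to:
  (q ∧ ¬n) ∨ (q ∧ ¬w) ∨ ¬a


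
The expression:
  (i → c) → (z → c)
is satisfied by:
  {i: True, c: True, z: False}
  {i: True, z: False, c: False}
  {c: True, z: False, i: False}
  {c: False, z: False, i: False}
  {i: True, c: True, z: True}
  {i: True, z: True, c: False}
  {c: True, z: True, i: False}


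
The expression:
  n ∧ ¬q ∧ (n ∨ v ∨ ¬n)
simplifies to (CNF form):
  n ∧ ¬q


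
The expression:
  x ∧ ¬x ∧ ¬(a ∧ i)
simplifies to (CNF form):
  False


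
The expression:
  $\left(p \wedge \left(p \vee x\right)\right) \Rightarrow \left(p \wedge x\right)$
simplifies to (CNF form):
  $x \vee \neg p$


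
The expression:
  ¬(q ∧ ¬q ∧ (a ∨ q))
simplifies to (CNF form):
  True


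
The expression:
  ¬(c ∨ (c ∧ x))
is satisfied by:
  {c: False}


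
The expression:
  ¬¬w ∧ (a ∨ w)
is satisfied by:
  {w: True}


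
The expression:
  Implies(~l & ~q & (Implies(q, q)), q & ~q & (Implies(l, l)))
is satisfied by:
  {q: True, l: True}
  {q: True, l: False}
  {l: True, q: False}


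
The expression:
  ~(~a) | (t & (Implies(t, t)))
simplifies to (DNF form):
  a | t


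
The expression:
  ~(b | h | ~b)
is never true.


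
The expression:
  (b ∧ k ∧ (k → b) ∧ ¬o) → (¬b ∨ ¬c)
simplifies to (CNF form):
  o ∨ ¬b ∨ ¬c ∨ ¬k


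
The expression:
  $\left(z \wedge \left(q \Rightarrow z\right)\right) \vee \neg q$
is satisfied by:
  {z: True, q: False}
  {q: False, z: False}
  {q: True, z: True}


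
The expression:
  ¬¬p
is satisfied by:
  {p: True}


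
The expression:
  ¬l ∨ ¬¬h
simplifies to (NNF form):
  h ∨ ¬l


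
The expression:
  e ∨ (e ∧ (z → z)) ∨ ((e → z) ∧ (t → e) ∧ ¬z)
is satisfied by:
  {e: True, z: False, t: False}
  {t: True, e: True, z: False}
  {e: True, z: True, t: False}
  {t: True, e: True, z: True}
  {t: False, z: False, e: False}


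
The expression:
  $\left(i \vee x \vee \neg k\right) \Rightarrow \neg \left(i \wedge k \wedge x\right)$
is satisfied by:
  {k: False, x: False, i: False}
  {i: True, k: False, x: False}
  {x: True, k: False, i: False}
  {i: True, x: True, k: False}
  {k: True, i: False, x: False}
  {i: True, k: True, x: False}
  {x: True, k: True, i: False}


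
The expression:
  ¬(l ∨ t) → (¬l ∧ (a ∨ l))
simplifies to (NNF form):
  a ∨ l ∨ t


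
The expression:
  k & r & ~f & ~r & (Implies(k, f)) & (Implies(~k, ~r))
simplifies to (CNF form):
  False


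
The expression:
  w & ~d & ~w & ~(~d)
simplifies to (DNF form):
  False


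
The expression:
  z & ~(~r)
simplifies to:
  r & z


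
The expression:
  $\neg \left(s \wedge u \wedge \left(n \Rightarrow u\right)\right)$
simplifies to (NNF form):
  $\neg s \vee \neg u$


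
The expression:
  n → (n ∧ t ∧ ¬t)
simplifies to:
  ¬n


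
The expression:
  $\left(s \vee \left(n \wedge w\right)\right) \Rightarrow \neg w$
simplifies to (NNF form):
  $\left(\neg n \wedge \neg s\right) \vee \neg w$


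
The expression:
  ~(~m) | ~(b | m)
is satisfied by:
  {m: True, b: False}
  {b: False, m: False}
  {b: True, m: True}


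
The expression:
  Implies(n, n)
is always true.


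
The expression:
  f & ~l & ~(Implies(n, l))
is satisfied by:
  {f: True, n: True, l: False}


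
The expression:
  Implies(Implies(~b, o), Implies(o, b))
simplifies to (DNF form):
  b | ~o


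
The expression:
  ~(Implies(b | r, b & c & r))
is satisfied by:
  {r: True, c: False, b: False}
  {r: True, b: True, c: False}
  {r: True, c: True, b: False}
  {b: True, c: False, r: False}
  {b: True, c: True, r: False}


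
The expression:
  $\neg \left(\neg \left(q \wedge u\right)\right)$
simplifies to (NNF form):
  $q \wedge u$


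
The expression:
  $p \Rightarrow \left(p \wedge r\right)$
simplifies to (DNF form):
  $r \vee \neg p$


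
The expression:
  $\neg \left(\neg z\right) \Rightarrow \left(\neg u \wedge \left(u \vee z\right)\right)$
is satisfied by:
  {u: False, z: False}
  {z: True, u: False}
  {u: True, z: False}


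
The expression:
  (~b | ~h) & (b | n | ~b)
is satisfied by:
  {h: False, b: False}
  {b: True, h: False}
  {h: True, b: False}


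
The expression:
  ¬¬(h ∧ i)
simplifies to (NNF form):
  h ∧ i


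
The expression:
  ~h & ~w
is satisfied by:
  {w: False, h: False}


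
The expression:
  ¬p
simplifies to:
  ¬p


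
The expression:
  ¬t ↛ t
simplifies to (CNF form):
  True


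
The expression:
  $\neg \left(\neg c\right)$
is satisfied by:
  {c: True}


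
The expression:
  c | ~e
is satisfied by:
  {c: True, e: False}
  {e: False, c: False}
  {e: True, c: True}


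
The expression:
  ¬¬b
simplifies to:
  b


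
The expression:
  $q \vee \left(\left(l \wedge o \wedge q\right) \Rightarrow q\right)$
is always true.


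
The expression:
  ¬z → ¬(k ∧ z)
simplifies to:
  True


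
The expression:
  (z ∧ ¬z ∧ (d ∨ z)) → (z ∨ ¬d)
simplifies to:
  True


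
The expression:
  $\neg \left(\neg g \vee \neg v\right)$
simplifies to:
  $g \wedge v$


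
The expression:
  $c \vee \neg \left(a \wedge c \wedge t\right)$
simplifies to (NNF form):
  $\text{True}$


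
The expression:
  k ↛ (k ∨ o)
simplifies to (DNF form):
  False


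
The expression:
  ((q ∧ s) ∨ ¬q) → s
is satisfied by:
  {q: True, s: True}
  {q: True, s: False}
  {s: True, q: False}


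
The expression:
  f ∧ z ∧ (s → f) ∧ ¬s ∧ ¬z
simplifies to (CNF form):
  False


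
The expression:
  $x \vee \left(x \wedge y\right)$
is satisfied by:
  {x: True}


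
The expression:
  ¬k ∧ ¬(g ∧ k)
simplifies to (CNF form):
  ¬k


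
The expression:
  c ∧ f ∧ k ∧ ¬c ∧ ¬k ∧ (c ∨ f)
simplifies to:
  False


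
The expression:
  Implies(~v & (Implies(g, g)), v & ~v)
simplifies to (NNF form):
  v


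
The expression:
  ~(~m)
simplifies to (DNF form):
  m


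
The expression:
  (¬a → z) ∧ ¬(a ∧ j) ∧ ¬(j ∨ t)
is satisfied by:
  {a: True, z: True, t: False, j: False}
  {a: True, z: False, t: False, j: False}
  {z: True, j: False, a: False, t: False}


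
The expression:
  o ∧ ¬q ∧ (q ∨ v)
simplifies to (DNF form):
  o ∧ v ∧ ¬q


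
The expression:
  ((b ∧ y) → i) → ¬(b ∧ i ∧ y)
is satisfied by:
  {y: False, i: False, b: False}
  {b: True, y: False, i: False}
  {i: True, y: False, b: False}
  {b: True, i: True, y: False}
  {y: True, b: False, i: False}
  {b: True, y: True, i: False}
  {i: True, y: True, b: False}


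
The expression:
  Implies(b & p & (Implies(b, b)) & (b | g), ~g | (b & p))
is always true.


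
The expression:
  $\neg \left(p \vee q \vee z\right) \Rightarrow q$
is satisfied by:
  {q: True, z: True, p: True}
  {q: True, z: True, p: False}
  {q: True, p: True, z: False}
  {q: True, p: False, z: False}
  {z: True, p: True, q: False}
  {z: True, p: False, q: False}
  {p: True, z: False, q: False}


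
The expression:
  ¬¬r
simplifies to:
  r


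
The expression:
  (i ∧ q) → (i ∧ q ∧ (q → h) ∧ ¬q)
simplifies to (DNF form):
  ¬i ∨ ¬q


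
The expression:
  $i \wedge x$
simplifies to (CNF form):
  $i \wedge x$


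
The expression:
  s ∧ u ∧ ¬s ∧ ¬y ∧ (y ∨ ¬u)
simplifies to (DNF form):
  False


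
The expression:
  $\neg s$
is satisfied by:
  {s: False}


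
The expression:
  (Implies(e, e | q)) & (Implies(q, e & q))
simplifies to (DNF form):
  e | ~q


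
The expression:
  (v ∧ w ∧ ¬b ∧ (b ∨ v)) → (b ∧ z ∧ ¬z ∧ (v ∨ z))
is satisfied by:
  {b: True, w: False, v: False}
  {w: False, v: False, b: False}
  {b: True, v: True, w: False}
  {v: True, w: False, b: False}
  {b: True, w: True, v: False}
  {w: True, b: False, v: False}
  {b: True, v: True, w: True}


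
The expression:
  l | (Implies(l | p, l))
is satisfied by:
  {l: True, p: False}
  {p: False, l: False}
  {p: True, l: True}


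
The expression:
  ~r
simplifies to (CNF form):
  ~r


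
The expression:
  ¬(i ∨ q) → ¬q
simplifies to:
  True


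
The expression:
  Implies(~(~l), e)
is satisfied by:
  {e: True, l: False}
  {l: False, e: False}
  {l: True, e: True}
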